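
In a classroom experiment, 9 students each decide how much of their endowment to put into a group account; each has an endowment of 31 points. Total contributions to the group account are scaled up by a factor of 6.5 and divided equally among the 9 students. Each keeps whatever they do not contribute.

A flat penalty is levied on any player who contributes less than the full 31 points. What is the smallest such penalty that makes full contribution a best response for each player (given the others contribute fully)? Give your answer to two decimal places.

Given the others contribute fully, the best deviation is to contribute 0 (any partial contribution still incurs the fine and gives up units whose private return 0.7222 is below 1).
Deviating from 31 to 0 saves 31 points but forfeits the deviator's share of the drop in the group account: 6.5/9 × 31 = 22.39.
So the deviation gain is 31 − 22.39 = 8.61, and the fine must be at least 8.61 points to wipe it out.

8.61 points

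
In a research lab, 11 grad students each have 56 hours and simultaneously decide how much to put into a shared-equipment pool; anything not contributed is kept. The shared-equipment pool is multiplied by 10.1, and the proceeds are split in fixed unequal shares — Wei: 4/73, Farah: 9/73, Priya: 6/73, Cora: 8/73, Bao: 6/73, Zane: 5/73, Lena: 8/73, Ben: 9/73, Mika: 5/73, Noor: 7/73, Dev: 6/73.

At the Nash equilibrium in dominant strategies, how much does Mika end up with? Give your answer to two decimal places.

Each unit j contributes comes back to j as 10.1 × (j's share), so j prefers to contribute only if that share exceeds 1/10.1 = 0.0990; otherwise keeping the unit dominates.
The shares above 0.0990 belong to Farah, Cora, Lena and Ben, contributing 56 each; the remaining 7 contribute 0. Total contributed: 224.
Mika keeps 56 and receives 10.1 × 224 × 5/73 = 154.96 from the shared-equipment pool, for a payoff of 210.96.

210.96 hours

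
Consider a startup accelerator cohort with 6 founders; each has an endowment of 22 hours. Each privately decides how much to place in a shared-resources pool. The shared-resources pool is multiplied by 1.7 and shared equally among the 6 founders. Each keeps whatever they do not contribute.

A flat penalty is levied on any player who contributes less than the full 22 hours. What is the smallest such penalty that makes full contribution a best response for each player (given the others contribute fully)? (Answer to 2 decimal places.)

Given the others contribute fully, the best deviation is to contribute 0 (any partial contribution still incurs the fine and gives up units whose private return 0.2833 is below 1).
Deviating from 22 to 0 saves 22 hours but forfeits the deviator's share of the drop in the shared-resources pool: 1.7/6 × 22 = 6.23.
So the deviation gain is 22 − 6.23 = 15.77, and the fine must be at least 15.77 hours to wipe it out.

15.77 hours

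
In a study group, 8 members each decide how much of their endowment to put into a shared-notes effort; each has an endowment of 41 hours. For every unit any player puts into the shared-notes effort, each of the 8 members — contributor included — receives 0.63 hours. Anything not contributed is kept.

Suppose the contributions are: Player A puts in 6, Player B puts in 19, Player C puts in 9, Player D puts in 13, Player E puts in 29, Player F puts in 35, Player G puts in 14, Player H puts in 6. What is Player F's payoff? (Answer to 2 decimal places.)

88.53 hours

Total contributed: 6 + 19 + 9 + 13 + 29 + 35 + 14 + 6 = 131.
Each receives 0.63 × 131 = 82.53 from the shared-notes effort.
Player F keeps 41 − 35 = 6, so Player F's payoff is 6 + 82.53 = 88.53.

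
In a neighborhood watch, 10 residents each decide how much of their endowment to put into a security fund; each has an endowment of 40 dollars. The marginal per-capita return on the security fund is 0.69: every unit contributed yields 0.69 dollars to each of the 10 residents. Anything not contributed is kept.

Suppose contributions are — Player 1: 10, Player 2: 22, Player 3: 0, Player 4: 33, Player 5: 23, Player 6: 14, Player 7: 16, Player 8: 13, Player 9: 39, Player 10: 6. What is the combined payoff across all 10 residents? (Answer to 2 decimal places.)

1438.40 dollars

Total contributed: 10 + 22 + 0 + 33 + 23 + 14 + 16 + 13 + 39 + 6 = 176; total kept: 10 × 40 − 176 = 224.
The security fund pays out 0.69 × 10 × 176 = 1214.40 in aggregate.
Group total = 224 + 1214.40 = 1438.40.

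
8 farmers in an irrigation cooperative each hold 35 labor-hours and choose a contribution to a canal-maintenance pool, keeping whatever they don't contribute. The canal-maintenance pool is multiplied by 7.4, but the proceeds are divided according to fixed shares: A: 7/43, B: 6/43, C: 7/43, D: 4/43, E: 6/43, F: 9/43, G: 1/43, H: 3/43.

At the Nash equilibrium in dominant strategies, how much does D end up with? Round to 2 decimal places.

A player with share s gets back 7.4·s per unit contributed, so full contribution is dominant for anyone with s > 1/7.4 = 0.1351 and zero contribution is dominant for anyone below.
A, B, C, E and F clear that bar, contributing 35 each; the remaining 3 contribute 0. Total contributed: 175.
D keeps 35 and receives 7.4 × 175 × 4/43 = 120.47 from the canal-maintenance pool, for a payoff of 155.47.

155.47 labor-hours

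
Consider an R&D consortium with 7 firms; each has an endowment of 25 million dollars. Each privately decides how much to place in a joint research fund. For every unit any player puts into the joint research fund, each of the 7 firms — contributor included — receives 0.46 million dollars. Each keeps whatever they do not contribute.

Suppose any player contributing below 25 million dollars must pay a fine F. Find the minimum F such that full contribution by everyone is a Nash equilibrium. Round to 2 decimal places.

Given the others contribute fully, the best deviation is to contribute 0 (any partial contribution still incurs the fine and gives up units whose private return 0.46 is below 1).
Deviating from 25 to 0 saves 25 million dollars but forfeits the deviator's share of the drop in the joint research fund: 0.46 × 25 = 11.50.
So the deviation gain is 25 − 11.50 = 13.50, and the fine must be at least 13.50 million dollars to wipe it out.

13.50 million dollars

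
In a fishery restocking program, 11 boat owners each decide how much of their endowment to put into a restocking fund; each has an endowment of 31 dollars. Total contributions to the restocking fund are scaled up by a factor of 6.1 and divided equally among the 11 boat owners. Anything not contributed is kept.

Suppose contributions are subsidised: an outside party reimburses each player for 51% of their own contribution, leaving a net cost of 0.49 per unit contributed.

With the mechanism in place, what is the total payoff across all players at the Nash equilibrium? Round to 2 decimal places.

With the mechanism, a contributed unit returns (6.1/11) / 0.49 = 1.1317 per unit of net cost to the contributor — now above 1 — so contributing fully is weakly dominant for every player.
At the Nash equilibrium everyone contributes 31. Group total payoff = 11 × (31 × 0.51 + 6.1 × 31) = 2254.01.

2254.01 dollars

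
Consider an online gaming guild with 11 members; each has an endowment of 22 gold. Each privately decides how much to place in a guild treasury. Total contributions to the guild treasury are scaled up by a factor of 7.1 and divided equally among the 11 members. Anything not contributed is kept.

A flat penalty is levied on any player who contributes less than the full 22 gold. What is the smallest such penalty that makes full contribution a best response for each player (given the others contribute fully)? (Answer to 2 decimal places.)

Given the others contribute fully, the best deviation is to contribute 0 (any partial contribution still incurs the fine and gives up units whose private return 0.6455 is below 1).
Deviating from 22 to 0 saves 22 gold but forfeits the deviator's share of the drop in the guild treasury: 7.1/11 × 22 = 14.20.
So the deviation gain is 22 − 14.20 = 7.80, and the fine must be at least 7.80 gold to wipe it out.

7.80 gold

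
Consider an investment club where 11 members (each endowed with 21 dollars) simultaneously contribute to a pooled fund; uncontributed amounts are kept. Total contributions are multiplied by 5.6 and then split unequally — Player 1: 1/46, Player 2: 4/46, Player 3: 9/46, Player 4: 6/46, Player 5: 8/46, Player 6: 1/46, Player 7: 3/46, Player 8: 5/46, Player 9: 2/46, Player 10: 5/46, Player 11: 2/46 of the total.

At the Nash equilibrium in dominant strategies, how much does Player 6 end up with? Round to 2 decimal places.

23.56 dollars

For player j, contributing a unit is worthwhile iff 5.6 × (j's share) ≥ 1, i.e. iff j's share is at least 0.1786.
Player 3 alone (share 9/46) is above the threshold, contributing 21; the remaining 10 contribute 0. Total contributed: 21.
Player 6 keeps 21 and receives 5.6 × 21 × 1/46 = 2.56 from the pooled fund, for a payoff of 23.56.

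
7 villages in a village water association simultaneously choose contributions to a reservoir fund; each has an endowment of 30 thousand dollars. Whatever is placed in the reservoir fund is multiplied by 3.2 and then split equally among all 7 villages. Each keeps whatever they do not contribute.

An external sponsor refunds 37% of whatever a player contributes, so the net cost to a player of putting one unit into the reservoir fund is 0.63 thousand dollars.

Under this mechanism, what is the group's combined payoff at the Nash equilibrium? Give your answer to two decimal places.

210.00 thousand dollars

Even with the mechanism, each unit contributed returns only (3.2/7) / 0.63 = 0.7256 per unit of net cost, so contributing nothing is still dominant.
Everyone keeps their endowment and the group total is 7 × 30 = 210.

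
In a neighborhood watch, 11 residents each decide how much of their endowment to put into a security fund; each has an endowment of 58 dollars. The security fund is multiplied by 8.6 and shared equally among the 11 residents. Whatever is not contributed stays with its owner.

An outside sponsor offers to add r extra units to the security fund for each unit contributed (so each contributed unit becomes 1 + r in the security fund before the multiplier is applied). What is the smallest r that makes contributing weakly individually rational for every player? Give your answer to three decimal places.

With matching at rate r, one contributed unit becomes (1 + r) in the security fund and returns 8.6 × (1 + r) / 11 to the contributor.
Setting this equal to 1: 1 + r = 11/8.6 = 1.2791.
So the minimum matching rate is r = 1.2791 − 1 = 0.279.

0.279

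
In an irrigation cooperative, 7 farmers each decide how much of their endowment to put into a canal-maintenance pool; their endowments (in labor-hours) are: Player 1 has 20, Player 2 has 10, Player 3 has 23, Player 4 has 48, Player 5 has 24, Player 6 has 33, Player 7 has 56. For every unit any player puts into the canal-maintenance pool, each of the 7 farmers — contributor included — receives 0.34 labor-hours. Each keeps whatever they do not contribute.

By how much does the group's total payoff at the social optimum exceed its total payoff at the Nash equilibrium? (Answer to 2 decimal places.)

The private return per contributed unit is 0.34 < 1 for everyone, so the Nash equilibrium is zero contribution and the group total is Σ E_j = 20 + 10 + 23 + 48 + 24 + 33 + 56 = 214.
Each contributed unit returns 2.380 to the group, so the social optimum is full contribution by everyone: group total = 2.380 × 214 = 509.32.
Efficiency loss = (2.380 − 1) × 214 = 295.32.

295.32 labor-hours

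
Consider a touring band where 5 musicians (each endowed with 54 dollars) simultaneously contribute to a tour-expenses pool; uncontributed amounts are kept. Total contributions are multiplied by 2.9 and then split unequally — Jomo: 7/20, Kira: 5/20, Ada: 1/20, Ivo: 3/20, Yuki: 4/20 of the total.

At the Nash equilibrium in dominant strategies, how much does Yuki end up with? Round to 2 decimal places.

Player j's private return per contributed unit is 2.9 × (j's share). Contributing is weakly dominant for j when that share is at least 1/2.9 = 0.3448, and contributing 0 is dominant otherwise.
Jomo alone (share 7/20) is above the threshold, contributing 54; the remaining 4 contribute 0. Total contributed: 54.
Yuki keeps 54 and receives 2.9 × 54 × 4/20 = 31.32 from the tour-expenses pool, for a payoff of 85.32.

85.32 dollars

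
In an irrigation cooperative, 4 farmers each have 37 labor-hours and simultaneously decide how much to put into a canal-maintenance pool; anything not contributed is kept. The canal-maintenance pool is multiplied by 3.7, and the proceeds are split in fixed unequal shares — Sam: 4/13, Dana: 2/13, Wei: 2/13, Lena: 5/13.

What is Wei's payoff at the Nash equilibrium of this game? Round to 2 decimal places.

Player j's private return per contributed unit is 3.7 × (j's share). Contributing is weakly dominant for j when that share is at least 1/3.7 = 0.2703, and contributing 0 is dominant otherwise.
Sam and Lena are above the threshold, contributing 37 each; the remaining 2 contribute 0. Total contributed: 74.
Wei keeps 37 and receives 3.7 × 74 × 2/13 = 42.12 from the canal-maintenance pool, for a payoff of 79.12.

79.12 labor-hours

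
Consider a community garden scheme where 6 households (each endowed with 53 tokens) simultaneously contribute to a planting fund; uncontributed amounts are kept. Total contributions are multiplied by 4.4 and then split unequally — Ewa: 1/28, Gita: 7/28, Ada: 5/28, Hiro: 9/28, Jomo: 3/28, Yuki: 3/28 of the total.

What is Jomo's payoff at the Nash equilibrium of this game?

102.97 tokens

Each unit j contributes comes back to j as 4.4 × (j's share), so j prefers to contribute only if that share exceeds 1/4.4 = 0.2273; otherwise keeping the unit dominates.
The shares above 0.2273 belong to Gita and Hiro, contributing 53 each; the remaining 4 contribute 0. Total contributed: 106.
Jomo keeps 53 and receives 4.4 × 106 × 3/28 = 49.97 from the planting fund, for a payoff of 102.97.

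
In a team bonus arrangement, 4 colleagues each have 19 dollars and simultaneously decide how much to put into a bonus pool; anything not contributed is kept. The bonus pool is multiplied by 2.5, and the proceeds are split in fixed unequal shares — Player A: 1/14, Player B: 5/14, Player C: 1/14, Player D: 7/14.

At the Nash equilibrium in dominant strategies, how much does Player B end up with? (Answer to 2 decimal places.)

35.96 dollars

A player with share s gets back 2.5·s per unit contributed, so full contribution is dominant for anyone with s > 1/2.5 = 0.4000 and zero contribution is dominant for anyone below.
Player D alone (share 7/14) is above the threshold, contributing 19; the remaining 3 contribute 0. Total contributed: 19.
Player B keeps 19 and receives 2.5 × 19 × 5/14 = 16.96 from the bonus pool, for a payoff of 35.96.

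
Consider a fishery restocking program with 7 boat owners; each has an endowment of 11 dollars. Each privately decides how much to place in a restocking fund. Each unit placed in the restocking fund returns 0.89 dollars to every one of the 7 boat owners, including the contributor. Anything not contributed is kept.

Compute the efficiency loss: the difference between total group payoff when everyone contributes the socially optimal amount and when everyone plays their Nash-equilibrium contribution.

The private return per contributed unit is 0.89 < 1, so contributing 0 is dominant for every player. At the Nash equilibrium everyone keeps their 11, and the group total is 7 × 11 = 77.
Each contributed unit returns 6.230 to the group as a whole (0.89 to each of 7 players), which exceeds 1, so the social optimum is full contribution: group total = 6.230 × 77 = 479.71.
Efficiency loss = 479.71 − 77 = 402.71.

402.71 dollars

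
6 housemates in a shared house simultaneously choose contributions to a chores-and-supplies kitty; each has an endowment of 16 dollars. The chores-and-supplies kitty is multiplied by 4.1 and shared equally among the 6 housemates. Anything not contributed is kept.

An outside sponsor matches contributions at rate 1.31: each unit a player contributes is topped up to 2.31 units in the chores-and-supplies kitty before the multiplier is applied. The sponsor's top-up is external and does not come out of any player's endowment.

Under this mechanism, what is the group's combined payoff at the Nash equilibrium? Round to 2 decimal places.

With the mechanism, a contributed unit returns 4.1 × 2.31 / 6 = 1.5785 per unit of net cost to the contributor — now above 1 — so contributing fully is weakly dominant for every player.
At the Nash equilibrium everyone contributes 16. Group total payoff = 4.1 × 2.31 × 96 = 909.22.

909.22 dollars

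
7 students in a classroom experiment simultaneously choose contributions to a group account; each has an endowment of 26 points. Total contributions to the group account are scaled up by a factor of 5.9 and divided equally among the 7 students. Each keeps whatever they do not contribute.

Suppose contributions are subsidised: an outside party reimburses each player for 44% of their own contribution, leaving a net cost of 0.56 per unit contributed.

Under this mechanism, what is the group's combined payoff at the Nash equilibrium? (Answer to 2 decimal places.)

1153.88 points

The effective private return per unit is now (5.9/7) / 0.56 = 1.5051 > 1, so every player's dominant strategy flips to full contribution.
So the Nash equilibrium is full contribution by all 7; the group earns 7 × (26 × 0.44 + 5.9 × 26) = 1153.88.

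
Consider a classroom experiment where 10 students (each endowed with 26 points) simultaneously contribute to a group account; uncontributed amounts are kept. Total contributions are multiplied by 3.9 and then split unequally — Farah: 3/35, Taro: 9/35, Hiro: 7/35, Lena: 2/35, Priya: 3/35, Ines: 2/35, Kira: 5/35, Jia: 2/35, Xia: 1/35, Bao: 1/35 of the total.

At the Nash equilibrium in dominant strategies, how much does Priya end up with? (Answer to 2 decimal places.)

Each unit j contributes comes back to j as 3.9 × (j's share), so j prefers to contribute only if that share exceeds 1/3.9 = 0.2564; otherwise keeping the unit dominates.
Taro alone (share 9/35) is above the threshold, contributing 26; the remaining 9 contribute 0. Total contributed: 26.
Priya keeps 26 and receives 3.9 × 26 × 3/35 = 8.69 from the group account, for a payoff of 34.69.

34.69 points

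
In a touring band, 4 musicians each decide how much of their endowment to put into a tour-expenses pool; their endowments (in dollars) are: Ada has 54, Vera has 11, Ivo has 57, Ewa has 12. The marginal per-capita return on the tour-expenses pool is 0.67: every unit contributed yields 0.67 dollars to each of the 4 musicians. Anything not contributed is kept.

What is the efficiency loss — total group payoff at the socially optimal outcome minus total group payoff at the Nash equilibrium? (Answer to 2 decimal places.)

The private return per contributed unit is 0.67 < 1 for everyone, so the Nash equilibrium is zero contribution and the group total is Σ E_j = 54 + 11 + 57 + 12 = 134.
Each contributed unit returns 2.680 to the group, so the social optimum is full contribution by everyone: group total = 2.680 × 134 = 359.12.
Efficiency loss = (2.680 − 1) × 134 = 225.12.

225.12 dollars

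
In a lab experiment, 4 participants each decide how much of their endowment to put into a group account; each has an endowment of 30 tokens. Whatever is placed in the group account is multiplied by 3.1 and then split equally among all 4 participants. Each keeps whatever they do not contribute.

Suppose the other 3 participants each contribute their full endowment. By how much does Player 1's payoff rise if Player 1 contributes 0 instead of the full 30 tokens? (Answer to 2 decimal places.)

6.75 tokens

Switching from a contribution of 30 to 0 lets Player 1 keep an extra 30 tokens, but lowers the group account by 30, which costs Player 1 their own share of that drop: 3.1/4 × 30 = 23.25.
Net gain = 30 − 23.25 = 6.75. The private return per contributed unit (0.7750) is below 1, so free-riding is indeed the best response regardless of what the others do.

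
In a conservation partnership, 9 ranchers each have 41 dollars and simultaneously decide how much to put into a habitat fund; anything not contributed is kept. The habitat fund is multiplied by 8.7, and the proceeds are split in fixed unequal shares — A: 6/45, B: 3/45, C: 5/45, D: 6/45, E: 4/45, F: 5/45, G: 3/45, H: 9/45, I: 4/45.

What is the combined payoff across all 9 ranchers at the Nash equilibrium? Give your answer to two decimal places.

Player j's private return per contributed unit is 8.7 × (j's share). Contributing is weakly dominant for j when that share is at least 1/8.7 = 0.1149, and contributing 0 is dominant otherwise.
The shares above 0.1149 belong to A, D and H, contributing 41 each; the remaining 6 contribute 0. Total contributed: 123.
The habitat fund pays out 8.7 × 123 = 1070.10 in total (split across the unequal shares, but the aggregate is all that matters for the group sum).
The 6 free-riders keep 41 each, adding 246. Group total = 246 + 1070.10 = 1316.10.

1316.10 dollars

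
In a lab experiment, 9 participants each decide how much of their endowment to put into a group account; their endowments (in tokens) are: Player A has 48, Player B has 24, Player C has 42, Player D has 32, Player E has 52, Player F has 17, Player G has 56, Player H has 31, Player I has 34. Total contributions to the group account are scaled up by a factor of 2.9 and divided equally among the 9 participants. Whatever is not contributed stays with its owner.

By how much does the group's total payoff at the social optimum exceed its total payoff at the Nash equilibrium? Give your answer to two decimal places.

The private return per contributed unit is 2.9/9 = 0.3222 < 1 for every player regardless of endowment, so the Nash equilibrium is zero contribution and the group total is Σ E_j = 48 + 24 + 42 + 32 + 52 + 17 + 56 + 31 + 34 = 336.
Each contributed unit returns 2.900 to the group, so the social optimum is full contribution by everyone: group total = 2.900 × 336 = 974.40.
Efficiency loss = (2.900 − 1) × 336 = 638.40.

638.40 tokens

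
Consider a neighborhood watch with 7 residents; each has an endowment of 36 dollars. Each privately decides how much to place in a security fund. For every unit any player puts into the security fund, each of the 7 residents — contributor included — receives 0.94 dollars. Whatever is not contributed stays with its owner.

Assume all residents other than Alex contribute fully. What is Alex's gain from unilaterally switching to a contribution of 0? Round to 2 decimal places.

2.16 dollars

Switching from a contribution of 36 to 0 lets Alex keep an extra 36 dollars, but lowers the security fund by 36, which costs Alex their own share of that drop: 0.94 × 36 = 33.84.
Net gain = 36 − 33.84 = 2.16. The private return per contributed unit (0.94) is below 1, so free-riding is indeed the best response regardless of what the others do.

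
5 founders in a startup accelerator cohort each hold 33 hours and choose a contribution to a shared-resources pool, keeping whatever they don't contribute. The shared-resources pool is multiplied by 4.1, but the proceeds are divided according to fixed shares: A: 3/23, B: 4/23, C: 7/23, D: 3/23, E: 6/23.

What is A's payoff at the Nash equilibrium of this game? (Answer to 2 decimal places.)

A player with share s gets back 4.1·s per unit contributed, so full contribution is dominant for anyone with s > 1/4.1 = 0.2439 and zero contribution is dominant for anyone below.
The shares above 0.2439 belong to C and E, contributing 33 each; the remaining 3 contribute 0. Total contributed: 66.
A keeps 33 and receives 4.1 × 66 × 3/23 = 35.30 from the shared-resources pool, for a payoff of 68.30.

68.30 hours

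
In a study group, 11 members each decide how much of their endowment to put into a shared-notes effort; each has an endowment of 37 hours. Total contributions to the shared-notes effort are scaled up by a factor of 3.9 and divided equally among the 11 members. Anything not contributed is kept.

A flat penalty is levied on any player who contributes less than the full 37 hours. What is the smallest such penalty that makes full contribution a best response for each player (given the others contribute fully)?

Given the others contribute fully, the best deviation is to contribute 0 (any partial contribution still incurs the fine and gives up units whose private return 0.3545 is below 1).
Deviating from 37 to 0 saves 37 hours but forfeits the deviator's share of the drop in the shared-notes effort: 3.9/11 × 37 = 13.12.
So the deviation gain is 37 − 13.12 = 23.88, and the fine must be at least 23.88 hours to wipe it out.

23.88 hours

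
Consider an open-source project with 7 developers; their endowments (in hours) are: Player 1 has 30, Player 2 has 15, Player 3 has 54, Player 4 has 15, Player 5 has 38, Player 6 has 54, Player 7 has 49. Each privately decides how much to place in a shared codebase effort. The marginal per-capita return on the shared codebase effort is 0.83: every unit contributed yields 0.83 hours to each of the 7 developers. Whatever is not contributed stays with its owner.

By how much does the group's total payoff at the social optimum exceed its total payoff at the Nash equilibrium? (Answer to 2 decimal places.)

The private return per contributed unit is 0.83 < 1 for everyone, so the Nash equilibrium is zero contribution and the group total is Σ E_j = 30 + 15 + 54 + 15 + 38 + 54 + 49 = 255.
Each contributed unit returns 5.810 to the group, so the social optimum is full contribution by everyone: group total = 5.810 × 255 = 1481.55.
Efficiency loss = (5.810 − 1) × 255 = 1226.55.

1226.55 hours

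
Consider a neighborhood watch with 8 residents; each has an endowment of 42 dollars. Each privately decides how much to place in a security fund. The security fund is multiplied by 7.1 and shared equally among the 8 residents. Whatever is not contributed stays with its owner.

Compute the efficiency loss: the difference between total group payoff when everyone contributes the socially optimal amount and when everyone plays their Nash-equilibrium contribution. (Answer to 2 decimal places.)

Each contributed unit returns 7.1/8 = 0.8875 to its contributor — below 1 — so contributing 0 is dominant for every player. At the Nash equilibrium everyone keeps their 42, and the group total is 8 × 42 = 336.
Each contributed unit returns 7.100 to the group as a whole (0.8875 to each of 8 players), which exceeds 1, so the social optimum is full contribution: group total = 7.100 × 336 = 2385.60.
Efficiency loss = 2385.60 − 336 = 2049.60.

2049.60 dollars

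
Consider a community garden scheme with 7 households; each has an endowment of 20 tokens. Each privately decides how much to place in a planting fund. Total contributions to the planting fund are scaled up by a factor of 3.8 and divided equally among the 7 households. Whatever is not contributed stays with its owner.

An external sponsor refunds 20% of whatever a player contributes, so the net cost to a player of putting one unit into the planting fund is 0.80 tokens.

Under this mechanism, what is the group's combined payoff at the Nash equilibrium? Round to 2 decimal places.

140.00 tokens

Even with the mechanism, each unit contributed returns only (3.8/7) / 0.80 = 0.6786 per unit of net cost, so contributing nothing is still dominant.
Everyone keeps their endowment and the group total is 7 × 20 = 140.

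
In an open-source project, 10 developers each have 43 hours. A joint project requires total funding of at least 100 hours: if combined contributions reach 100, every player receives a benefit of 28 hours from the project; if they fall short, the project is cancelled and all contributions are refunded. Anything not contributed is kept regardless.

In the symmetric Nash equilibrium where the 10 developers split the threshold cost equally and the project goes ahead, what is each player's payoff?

Equal share of the threshold: 100/10 = 10.
At this profile no one gains by cutting their contribution: any cut drops the total below 100, the project is cancelled, contributions are refunded, and the deviator ends with 43, which is less than 43 − 10 + 28 = 61. Contributing more than 10 just wastes the excess. So contributing exactly 10 is a best response.
Each player's payoff: 43 − 10 + 28 = 61.

61 hours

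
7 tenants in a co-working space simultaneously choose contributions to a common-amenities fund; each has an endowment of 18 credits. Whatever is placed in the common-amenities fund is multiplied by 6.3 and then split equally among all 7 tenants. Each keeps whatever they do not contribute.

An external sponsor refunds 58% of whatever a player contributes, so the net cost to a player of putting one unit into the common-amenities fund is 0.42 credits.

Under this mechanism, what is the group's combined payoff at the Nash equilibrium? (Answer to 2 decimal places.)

866.88 credits

The effective private return per unit is now (6.3/7) / 0.42 = 2.1429 > 1, so every player's dominant strategy flips to full contribution.
At the Nash equilibrium everyone contributes 18. Group total payoff = 7 × (18 × 0.58 + 6.3 × 18) = 866.88.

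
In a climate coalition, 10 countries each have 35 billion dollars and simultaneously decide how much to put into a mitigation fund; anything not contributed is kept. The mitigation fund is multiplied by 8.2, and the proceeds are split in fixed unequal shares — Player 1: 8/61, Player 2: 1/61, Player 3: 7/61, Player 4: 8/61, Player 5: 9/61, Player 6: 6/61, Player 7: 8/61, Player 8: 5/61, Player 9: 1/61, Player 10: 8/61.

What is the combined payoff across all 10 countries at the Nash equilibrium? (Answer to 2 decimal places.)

1610.00 billion dollars

For player j, contributing a unit is worthwhile iff 8.2 × (j's share) ≥ 1, i.e. iff j's share is at least 0.1220.
Player 1, Player 4, Player 5, Player 7 and Player 10 are above the threshold, contributing 35 each; the remaining 5 contribute 0. Total contributed: 175.
The mitigation fund pays out 8.2 × 175 = 1435.00 in total (split across the unequal shares, but the aggregate is all that matters for the group sum).
The 5 free-riders keep 35 each, adding 175. Group total = 175 + 1435.00 = 1610.00.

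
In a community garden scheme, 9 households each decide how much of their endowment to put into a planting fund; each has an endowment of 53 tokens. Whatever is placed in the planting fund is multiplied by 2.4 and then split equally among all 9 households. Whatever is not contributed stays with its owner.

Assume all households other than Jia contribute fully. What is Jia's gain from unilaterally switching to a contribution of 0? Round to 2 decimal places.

38.87 tokens

Switching from a contribution of 53 to 0 lets Jia keep an extra 53 tokens, but lowers the planting fund by 53, which costs Jia their own share of that drop: 2.4/9 × 53 = 14.13.
Net gain = 53 − 14.13 = 38.87. The private return per contributed unit (0.2667) is below 1, so free-riding is indeed the best response regardless of what the others do.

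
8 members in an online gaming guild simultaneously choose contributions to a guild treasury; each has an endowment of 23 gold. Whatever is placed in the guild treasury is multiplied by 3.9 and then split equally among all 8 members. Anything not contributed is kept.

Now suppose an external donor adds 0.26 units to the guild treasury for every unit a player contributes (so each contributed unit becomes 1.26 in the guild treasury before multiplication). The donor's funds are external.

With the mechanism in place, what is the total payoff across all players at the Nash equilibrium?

The effective private return is 3.9 × 1.26 / 8 = 0.6143, which is still under 1, so the mechanism doesn't change anyone's dominant strategy: zero contribution.
At the Nash equilibrium no one contributes; group total payoff = 8 × 23 = 184.

184.00 gold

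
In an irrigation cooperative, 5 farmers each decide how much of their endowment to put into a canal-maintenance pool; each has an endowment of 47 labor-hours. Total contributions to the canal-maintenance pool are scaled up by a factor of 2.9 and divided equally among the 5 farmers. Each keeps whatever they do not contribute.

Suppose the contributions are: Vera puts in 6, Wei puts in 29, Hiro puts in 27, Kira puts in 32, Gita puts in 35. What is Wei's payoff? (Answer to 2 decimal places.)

92.82 labor-hours

Total contributed: 6 + 29 + 27 + 32 + 35 = 129.
Each receives 2.9 × 129 / 5 = 74.82 from the canal-maintenance pool.
Wei keeps 47 − 29 = 18, so Wei's payoff is 18 + 74.82 = 92.82.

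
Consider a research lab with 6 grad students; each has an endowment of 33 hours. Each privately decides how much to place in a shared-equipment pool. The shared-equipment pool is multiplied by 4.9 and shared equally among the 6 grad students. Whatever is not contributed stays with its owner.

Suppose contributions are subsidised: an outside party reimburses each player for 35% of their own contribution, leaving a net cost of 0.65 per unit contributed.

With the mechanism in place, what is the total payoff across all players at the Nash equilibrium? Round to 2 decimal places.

1039.50 hours

With the mechanism, a contributed unit returns (4.9/6) / 0.65 = 1.2564 per unit of net cost to the contributor — now above 1 — so contributing fully is weakly dominant for every player.
At the Nash equilibrium everyone contributes 33. Group total payoff = 6 × (33 × 0.35 + 4.9 × 33) = 1039.50.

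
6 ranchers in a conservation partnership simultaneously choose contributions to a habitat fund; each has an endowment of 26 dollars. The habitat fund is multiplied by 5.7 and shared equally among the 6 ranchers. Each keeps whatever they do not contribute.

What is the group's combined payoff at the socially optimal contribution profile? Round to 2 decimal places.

Each contributed unit returns 5.700 to the group as a whole (0.9500 to each of 6 players), which exceeds 1, so the social optimum is full contribution: group total = 5.700 × 156 = 889.20.

889.20 dollars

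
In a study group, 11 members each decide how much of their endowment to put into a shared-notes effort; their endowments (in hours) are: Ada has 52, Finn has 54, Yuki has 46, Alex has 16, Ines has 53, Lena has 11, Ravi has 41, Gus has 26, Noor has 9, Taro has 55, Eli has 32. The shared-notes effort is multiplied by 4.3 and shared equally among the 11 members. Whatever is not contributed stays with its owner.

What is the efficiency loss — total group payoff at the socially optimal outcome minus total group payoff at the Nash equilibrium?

1303.50 hours

The private return per contributed unit is 4.3/11 = 0.3909 < 1 for every player regardless of endowment, so the Nash equilibrium is zero contribution and the group total is Σ E_j = 52 + 54 + 46 + 16 + 53 + 11 + 41 + 26 + 9 + 55 + 32 = 395.
Each contributed unit returns 4.300 to the group, so the social optimum is full contribution by everyone: group total = 4.300 × 395 = 1698.50.
Efficiency loss = (4.300 − 1) × 395 = 1303.50.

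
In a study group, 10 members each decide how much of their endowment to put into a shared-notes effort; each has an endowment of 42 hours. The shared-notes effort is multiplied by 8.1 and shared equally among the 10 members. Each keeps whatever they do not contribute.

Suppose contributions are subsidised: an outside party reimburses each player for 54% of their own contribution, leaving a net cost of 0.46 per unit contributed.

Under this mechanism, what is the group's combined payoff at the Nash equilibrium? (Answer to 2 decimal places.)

3628.80 hours

With the mechanism, a contributed unit returns (8.1/10) / 0.46 = 1.7609 per unit of net cost to the contributor — now above 1 — so contributing fully is weakly dominant for every player.
At the Nash equilibrium everyone contributes 42. Group total payoff = 10 × (42 × 0.54 + 8.1 × 42) = 3628.80.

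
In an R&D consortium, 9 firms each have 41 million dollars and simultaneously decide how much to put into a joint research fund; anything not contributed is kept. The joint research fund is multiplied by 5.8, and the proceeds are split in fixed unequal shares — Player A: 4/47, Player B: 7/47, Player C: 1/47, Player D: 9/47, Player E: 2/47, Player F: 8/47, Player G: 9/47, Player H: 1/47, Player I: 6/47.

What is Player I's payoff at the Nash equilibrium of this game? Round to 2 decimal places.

Each unit j contributes comes back to j as 5.8 × (j's share), so j prefers to contribute only if that share exceeds 1/5.8 = 0.1724; otherwise keeping the unit dominates.
Player D and Player G clear that bar, contributing 41 each; the remaining 7 contribute 0. Total contributed: 82.
Player I keeps 41 and receives 5.8 × 82 × 6/47 = 60.71 from the joint research fund, for a payoff of 101.71.

101.71 million dollars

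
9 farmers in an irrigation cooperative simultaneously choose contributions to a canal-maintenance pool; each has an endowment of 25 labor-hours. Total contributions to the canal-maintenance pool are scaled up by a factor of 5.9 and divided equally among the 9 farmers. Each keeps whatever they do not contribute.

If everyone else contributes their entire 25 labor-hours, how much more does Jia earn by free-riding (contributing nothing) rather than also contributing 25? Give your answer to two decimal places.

8.61 labor-hours

Switching from a contribution of 25 to 0 lets Jia keep an extra 25 labor-hours, but lowers the canal-maintenance pool by 25, which costs Jia their own share of that drop: 5.9/9 × 25 = 16.39.
Net gain = 25 − 16.39 = 8.61. The private return per contributed unit (0.6556) is below 1, so free-riding is indeed the best response regardless of what the others do.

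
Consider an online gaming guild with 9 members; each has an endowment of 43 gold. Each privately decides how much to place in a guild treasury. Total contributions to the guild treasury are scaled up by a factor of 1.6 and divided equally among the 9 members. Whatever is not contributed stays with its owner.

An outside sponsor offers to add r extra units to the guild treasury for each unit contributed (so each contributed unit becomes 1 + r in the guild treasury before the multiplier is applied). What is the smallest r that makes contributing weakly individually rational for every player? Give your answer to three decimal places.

With matching at rate r, one contributed unit becomes (1 + r) in the guild treasury and returns 1.6 × (1 + r) / 9 to the contributor.
Setting this equal to 1: 1 + r = 9/1.6 = 5.6250.
So the minimum matching rate is r = 5.6250 − 1 = 4.625.

4.625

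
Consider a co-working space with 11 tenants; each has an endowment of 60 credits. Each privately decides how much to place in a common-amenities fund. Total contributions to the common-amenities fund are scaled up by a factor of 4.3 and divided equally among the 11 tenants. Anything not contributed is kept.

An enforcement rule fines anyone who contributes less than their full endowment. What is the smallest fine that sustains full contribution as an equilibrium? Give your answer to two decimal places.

36.55 credits

Given the others contribute fully, the best deviation is to contribute 0 (any partial contribution still incurs the fine and gives up units whose private return 0.3909 is below 1).
Deviating from 60 to 0 saves 60 credits but forfeits the deviator's share of the drop in the common-amenities fund: 4.3/11 × 60 = 23.45.
So the deviation gain is 60 − 23.45 = 36.55, and the fine must be at least 36.55 credits to wipe it out.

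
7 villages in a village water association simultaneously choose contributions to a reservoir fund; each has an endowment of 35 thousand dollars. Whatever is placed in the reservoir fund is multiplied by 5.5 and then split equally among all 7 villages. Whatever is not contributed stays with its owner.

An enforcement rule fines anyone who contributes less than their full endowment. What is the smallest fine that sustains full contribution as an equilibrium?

Given the others contribute fully, the best deviation is to contribute 0 (any partial contribution still incurs the fine and gives up units whose private return 0.7857 is below 1).
Deviating from 35 to 0 saves 35 thousand dollars but forfeits the deviator's share of the drop in the reservoir fund: 5.5/7 × 35 = 27.50.
So the deviation gain is 35 − 27.50 = 7.50, and the fine must be at least 7.50 thousand dollars to wipe it out.

7.50 thousand dollars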